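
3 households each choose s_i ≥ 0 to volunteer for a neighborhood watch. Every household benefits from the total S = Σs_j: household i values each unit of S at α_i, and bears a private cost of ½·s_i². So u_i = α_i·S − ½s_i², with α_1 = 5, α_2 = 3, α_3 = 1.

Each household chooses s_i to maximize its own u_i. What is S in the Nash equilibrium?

9

Household i's FOC: ∂u_i/∂s_i = α_i − s_i = 0, so s_i* = α_i.
NE contributions = (5, 3, 1); S = 9.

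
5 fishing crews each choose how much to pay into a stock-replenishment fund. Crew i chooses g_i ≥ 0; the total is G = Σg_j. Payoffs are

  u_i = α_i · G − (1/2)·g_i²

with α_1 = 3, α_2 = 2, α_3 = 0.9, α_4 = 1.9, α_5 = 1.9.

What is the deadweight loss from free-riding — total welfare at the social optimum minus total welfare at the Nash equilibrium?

151.65

Crew i's FOC: ∂u_i/∂g_i = α_i − g_i = 0, so g_i* = α_i.
NE contributions = (3, 2, 0.9, 1.9, 1.9); G = 9.7.
W^NE = (Σα)·G − ½Σα_i² = 9.7² − ½·21.03 = 83.575.
Planner sets g_i = Σα_j = 9.7 for every i, so G^SO = 5·9.7 = 48.5.
W^SO = (Σα)·G^SO − ½·5·(Σα)² = (5/2)·9.7² = 235.225.
Deadweight loss = W^SO − W^NE = 151.65.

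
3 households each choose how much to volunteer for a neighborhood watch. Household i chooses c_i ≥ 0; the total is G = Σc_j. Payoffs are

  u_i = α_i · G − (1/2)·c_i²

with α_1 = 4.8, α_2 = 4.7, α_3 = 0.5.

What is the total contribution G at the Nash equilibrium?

10

Household i's FOC: ∂u_i/∂c_i = α_i − c_i = 0, so c_i* = α_i.
NE contributions = (4.8, 4.7, 0.5); G = 10.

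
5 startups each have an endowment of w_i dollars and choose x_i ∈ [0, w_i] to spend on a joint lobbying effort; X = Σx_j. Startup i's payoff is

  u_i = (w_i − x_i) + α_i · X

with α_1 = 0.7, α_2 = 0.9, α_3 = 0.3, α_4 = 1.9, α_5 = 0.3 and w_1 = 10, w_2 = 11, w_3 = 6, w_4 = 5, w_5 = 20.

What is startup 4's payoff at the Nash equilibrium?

∂u_i/∂x_i = α_i − 1, so startup i contributes w_i if α_i > 1, else 0.
α_i > 1 for i ∈ {4}; NE contributions (0, 0, 0, 5, 0), X = 5.
u_4 = (5 − 5) + 1.9·5 = 9.5.

9.5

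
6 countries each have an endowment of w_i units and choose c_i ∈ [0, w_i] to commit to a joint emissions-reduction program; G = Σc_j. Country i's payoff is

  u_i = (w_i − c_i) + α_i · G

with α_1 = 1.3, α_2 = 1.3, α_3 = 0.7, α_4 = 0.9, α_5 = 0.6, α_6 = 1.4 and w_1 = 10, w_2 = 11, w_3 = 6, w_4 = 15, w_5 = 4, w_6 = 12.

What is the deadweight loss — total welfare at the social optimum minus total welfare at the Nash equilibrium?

∂u_i/∂c_i = α_i − 1, so country i contributes w_i if α_i > 1, else 0.
α_i > 1 for i ∈ {1, 2, 6}; NE contributions (10, 11, 0, 0, 0, 12), G = 33.
W^NE = Σw_i − G^NE + (Σα_i)·G^NE = 58 + 5.2·33 = 229.6.
Planner: ∂(Σu_j)/∂c_i = Σα_j − 1 = 5.2 > 0, so everyone contributes w_i; G^SO = 58, W^SO = 58 + 5.2·58 = 359.6.
Deadweight loss = 130.

130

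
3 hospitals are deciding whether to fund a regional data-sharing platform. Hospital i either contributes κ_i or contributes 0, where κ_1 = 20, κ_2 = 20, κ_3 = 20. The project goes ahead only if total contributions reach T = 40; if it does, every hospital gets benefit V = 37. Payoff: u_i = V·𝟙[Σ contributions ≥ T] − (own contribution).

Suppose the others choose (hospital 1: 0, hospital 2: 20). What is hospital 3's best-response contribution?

Others' total = 20. Contributing 20 brings total to 40 ≥ 40: gain V − κ_3 = 17.
Best response: 20.

20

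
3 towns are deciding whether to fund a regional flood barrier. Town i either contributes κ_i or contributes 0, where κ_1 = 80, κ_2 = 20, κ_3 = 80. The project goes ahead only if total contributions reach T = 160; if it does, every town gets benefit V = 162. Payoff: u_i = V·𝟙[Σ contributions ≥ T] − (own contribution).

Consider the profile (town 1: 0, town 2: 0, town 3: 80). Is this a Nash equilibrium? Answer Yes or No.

Total = 80 < 160: not provided.
Town 1 (pledges 0, payoff 0): pledging 80 → total 160, payoff 82. Profitable deviation.

No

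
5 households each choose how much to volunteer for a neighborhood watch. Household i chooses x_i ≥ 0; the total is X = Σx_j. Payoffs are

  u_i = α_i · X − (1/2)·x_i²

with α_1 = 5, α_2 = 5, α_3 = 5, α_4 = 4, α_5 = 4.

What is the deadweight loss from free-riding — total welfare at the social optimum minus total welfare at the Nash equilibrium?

Household i's FOC: ∂u_i/∂x_i = α_i − x_i = 0, so x_i* = α_i.
NE contributions = (5, 5, 5, 4, 4); X = 23.
W^NE = (Σα)·X − ½Σα_i² = 23² − ½·107 = 475.5.
Planner sets x_i = Σα_j = 23 for every i, so X^SO = 5·23 = 115.
W^SO = (Σα)·X^SO − ½·5·(Σα)² = (5/2)·23² = 1322.5.
Deadweight loss = W^SO − W^NE = 847.

847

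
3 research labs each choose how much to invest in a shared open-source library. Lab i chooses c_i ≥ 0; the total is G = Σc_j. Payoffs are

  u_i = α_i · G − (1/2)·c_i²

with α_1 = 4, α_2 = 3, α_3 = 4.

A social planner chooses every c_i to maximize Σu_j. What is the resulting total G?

33

Planner FOC: ∂(Σu_j)/∂c_i = (Σα_j) − c_i = 0, so c_i^SO = Σα_j = 11 for every i; G^SO = 33.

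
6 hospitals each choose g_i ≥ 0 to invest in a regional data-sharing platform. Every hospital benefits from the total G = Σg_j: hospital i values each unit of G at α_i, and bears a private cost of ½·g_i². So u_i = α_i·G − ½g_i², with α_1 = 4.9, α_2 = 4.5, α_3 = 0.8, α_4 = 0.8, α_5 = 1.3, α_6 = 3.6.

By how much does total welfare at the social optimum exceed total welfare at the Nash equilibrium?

Hospital i's FOC: ∂u_i/∂g_i = α_i − g_i = 0, so g_i* = α_i.
NE contributions = (4.9, 4.5, 0.8, 0.8, 1.3, 3.6); G = 15.9.
W^NE = (Σα)·G − ½Σα_i² = 15.9² − ½·60.19 = 222.715.
Planner sets g_i = Σα_j = 15.9 for every i, so G^SO = 6·15.9 = 95.4.
W^SO = (Σα)·G^SO − ½·6·(Σα)² = (6/2)·15.9² = 758.43.
Deadweight loss = W^SO − W^NE = 535.715.

535.715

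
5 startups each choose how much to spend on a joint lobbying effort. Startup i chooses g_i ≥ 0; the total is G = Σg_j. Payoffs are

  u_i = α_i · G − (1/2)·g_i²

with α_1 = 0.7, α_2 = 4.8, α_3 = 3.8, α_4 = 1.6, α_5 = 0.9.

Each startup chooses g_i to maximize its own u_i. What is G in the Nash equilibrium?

Startup i's FOC: ∂u_i/∂g_i = α_i − g_i = 0, so g_i* = α_i.
NE contributions = (0.7, 4.8, 3.8, 1.6, 0.9); G = 11.8.

11.8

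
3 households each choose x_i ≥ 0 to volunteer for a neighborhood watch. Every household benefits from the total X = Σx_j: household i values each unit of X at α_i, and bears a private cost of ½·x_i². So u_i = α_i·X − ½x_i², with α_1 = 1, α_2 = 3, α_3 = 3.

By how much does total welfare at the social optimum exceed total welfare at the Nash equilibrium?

34

Household i's FOC: ∂u_i/∂x_i = α_i − x_i = 0, so x_i* = α_i.
NE contributions = (1, 3, 3); X = 7.
W^NE = (Σα)·X − ½Σα_i² = 7² − ½·19 = 39.5.
Planner sets x_i = Σα_j = 7 for every i, so X^SO = 3·7 = 21.
W^SO = (Σα)·X^SO − ½·3·(Σα)² = (3/2)·7² = 73.5.
Deadweight loss = W^SO − W^NE = 34.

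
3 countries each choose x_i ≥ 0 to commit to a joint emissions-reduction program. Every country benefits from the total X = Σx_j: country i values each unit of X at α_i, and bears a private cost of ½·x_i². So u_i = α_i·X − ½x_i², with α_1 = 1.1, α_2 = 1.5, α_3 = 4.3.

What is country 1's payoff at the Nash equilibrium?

6.985

Country i's FOC: ∂u_i/∂x_i = α_i − x_i = 0, so x_i* = α_i.
NE contributions = (1.1, 1.5, 4.3); X = 6.9.
u_1 = α_1·X − ½·(x_1)² = 1.1·6.9 − ½·1.1² = 6.985.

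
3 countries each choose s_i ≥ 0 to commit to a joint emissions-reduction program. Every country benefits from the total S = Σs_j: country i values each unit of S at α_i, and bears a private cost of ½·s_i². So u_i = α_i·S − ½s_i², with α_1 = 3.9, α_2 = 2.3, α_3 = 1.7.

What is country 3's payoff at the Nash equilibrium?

11.985

Country i's FOC: ∂u_i/∂s_i = α_i − s_i = 0, so s_i* = α_i.
NE contributions = (3.9, 2.3, 1.7); S = 7.9.
u_3 = α_3·S − ½·(s_3)² = 1.7·7.9 − ½·1.7² = 11.985.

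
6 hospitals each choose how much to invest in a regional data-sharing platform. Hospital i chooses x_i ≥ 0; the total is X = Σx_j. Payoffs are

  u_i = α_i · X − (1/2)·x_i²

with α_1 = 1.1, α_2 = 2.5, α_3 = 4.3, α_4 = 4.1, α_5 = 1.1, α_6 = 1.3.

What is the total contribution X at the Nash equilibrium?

Hospital i's FOC: ∂u_i/∂x_i = α_i − x_i = 0, so x_i* = α_i.
NE contributions = (1.1, 2.5, 4.3, 4.1, 1.1, 1.3); X = 14.4.

14.4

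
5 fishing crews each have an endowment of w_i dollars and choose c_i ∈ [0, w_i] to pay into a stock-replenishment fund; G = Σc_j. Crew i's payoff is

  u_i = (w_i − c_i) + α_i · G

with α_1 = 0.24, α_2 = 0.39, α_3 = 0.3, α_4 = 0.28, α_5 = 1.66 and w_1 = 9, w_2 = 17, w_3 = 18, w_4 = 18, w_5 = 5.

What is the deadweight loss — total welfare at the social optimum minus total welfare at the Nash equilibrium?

115.94

∂u_i/∂c_i = α_i − 1, so crew i contributes w_i if α_i > 1, else 0.
α_i > 1 for i ∈ {5}; NE contributions (0, 0, 0, 0, 5), G = 5.
W^NE = Σw_i − G^NE + (Σα_i)·G^NE = 67 + 1.87·5 = 76.35.
Planner: ∂(Σu_j)/∂c_i = Σα_j − 1 = 1.87 > 0, so everyone contributes w_i; G^SO = 67, W^SO = 67 + 1.87·67 = 192.29.
Deadweight loss = 115.94.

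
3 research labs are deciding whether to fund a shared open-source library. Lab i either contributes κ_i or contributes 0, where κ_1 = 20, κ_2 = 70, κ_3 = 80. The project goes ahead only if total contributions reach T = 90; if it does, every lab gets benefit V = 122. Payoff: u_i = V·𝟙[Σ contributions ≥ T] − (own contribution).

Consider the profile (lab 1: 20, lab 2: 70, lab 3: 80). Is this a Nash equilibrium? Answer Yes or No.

Total = 170 ≥ 90: provided.
Lab 1 (pledges 20, payoff 102): dropping to 0 → total 150, payoff 122. Profitable deviation.

No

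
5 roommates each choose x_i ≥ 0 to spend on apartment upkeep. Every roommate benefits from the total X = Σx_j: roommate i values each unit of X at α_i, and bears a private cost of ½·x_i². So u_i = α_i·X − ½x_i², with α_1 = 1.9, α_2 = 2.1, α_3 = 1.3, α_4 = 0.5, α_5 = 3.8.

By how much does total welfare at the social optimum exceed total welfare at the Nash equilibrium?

150.44

Roommate i's FOC: ∂u_i/∂x_i = α_i − x_i = 0, so x_i* = α_i.
NE contributions = (1.9, 2.1, 1.3, 0.5, 3.8); X = 9.6.
W^NE = (Σα)·X − ½Σα_i² = 9.6² − ½·24.4 = 79.96.
Planner sets x_i = Σα_j = 9.6 for every i, so X^SO = 5·9.6 = 48.
W^SO = (Σα)·X^SO − ½·5·(Σα)² = (5/2)·9.6² = 230.4.
Deadweight loss = W^SO − W^NE = 150.44.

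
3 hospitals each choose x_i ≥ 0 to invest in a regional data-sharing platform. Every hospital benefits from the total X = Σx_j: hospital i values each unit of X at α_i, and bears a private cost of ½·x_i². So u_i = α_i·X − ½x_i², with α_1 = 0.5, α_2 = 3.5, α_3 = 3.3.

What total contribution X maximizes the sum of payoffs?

Planner FOC: ∂(Σu_j)/∂x_i = (Σα_j) − x_i = 0, so x_i^SO = Σα_j = 7.3 for every i; X^SO = 21.9.

21.9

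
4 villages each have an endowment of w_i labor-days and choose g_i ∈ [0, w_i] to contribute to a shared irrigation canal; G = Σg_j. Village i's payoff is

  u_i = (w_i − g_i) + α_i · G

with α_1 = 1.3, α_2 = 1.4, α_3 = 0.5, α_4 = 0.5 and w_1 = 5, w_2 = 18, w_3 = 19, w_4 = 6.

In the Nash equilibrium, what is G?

∂u_i/∂g_i = α_i − 1, so village i contributes w_i if α_i > 1, else 0.
α_i > 1 for i ∈ {1, 2}; NE contributions (5, 18, 0, 0), G = 23.

23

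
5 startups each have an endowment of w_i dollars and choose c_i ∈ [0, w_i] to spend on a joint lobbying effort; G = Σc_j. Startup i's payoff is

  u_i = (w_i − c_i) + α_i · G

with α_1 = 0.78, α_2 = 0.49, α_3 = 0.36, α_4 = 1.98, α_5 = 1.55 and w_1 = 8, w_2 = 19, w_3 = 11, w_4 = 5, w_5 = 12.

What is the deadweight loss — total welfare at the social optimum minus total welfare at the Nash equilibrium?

∂u_i/∂c_i = α_i − 1, so startup i contributes w_i if α_i > 1, else 0.
α_i > 1 for i ∈ {4, 5}; NE contributions (0, 0, 0, 5, 12), G = 17.
W^NE = Σw_i − G^NE + (Σα_i)·G^NE = 55 + 4.16·17 = 125.72.
Planner: ∂(Σu_j)/∂c_i = Σα_j − 1 = 4.16 > 0, so everyone contributes w_i; G^SO = 55, W^SO = 55 + 4.16·55 = 283.8.
Deadweight loss = 158.08.

158.08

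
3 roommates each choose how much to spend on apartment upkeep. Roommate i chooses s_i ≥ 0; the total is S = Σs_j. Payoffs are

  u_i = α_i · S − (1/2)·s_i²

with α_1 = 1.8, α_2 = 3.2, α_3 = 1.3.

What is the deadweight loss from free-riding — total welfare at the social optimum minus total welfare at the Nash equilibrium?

Roommate i's FOC: ∂u_i/∂s_i = α_i − s_i = 0, so s_i* = α_i.
NE contributions = (1.8, 3.2, 1.3); S = 6.3.
W^NE = (Σα)·S − ½Σα_i² = 6.3² − ½·15.17 = 32.105.
Planner sets s_i = Σα_j = 6.3 for every i, so S^SO = 3·6.3 = 18.9.
W^SO = (Σα)·S^SO − ½·3·(Σα)² = (3/2)·6.3² = 59.535.
Deadweight loss = W^SO − W^NE = 27.43.

27.43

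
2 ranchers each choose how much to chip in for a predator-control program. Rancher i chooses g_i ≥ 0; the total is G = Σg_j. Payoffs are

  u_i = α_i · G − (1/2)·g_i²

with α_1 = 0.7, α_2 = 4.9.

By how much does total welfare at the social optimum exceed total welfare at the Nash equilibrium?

12.25

Rancher i's FOC: ∂u_i/∂g_i = α_i − g_i = 0, so g_i* = α_i.
NE contributions = (0.7, 4.9); G = 5.6.
W^NE = (Σα)·G − ½Σα_i² = 5.6² − ½·24.5 = 19.11.
Planner sets g_i = Σα_j = 5.6 for every i, so G^SO = 2·5.6 = 11.2.
W^SO = (Σα)·G^SO − ½·2·(Σα)² = (2/2)·5.6² = 31.36.
Deadweight loss = W^SO − W^NE = 12.25.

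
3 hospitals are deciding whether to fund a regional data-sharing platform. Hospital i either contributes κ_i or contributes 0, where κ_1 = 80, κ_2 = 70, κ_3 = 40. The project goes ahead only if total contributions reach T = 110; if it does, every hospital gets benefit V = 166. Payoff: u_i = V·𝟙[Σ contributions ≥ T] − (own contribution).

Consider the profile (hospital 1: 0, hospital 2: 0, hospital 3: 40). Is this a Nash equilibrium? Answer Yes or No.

Total = 40 < 110: not provided.
Hospital 1 (pledges 0, payoff 0): pledging 80 → total 120, payoff 86. Profitable deviation.

No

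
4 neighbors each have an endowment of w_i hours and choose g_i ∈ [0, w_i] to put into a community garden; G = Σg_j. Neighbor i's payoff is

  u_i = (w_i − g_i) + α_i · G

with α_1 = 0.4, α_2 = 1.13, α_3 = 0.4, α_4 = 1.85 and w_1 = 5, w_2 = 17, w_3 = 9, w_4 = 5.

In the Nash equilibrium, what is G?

22

∂u_i/∂g_i = α_i − 1, so neighbor i contributes w_i if α_i > 1, else 0.
α_i > 1 for i ∈ {2, 4}; NE contributions (0, 17, 0, 5), G = 22.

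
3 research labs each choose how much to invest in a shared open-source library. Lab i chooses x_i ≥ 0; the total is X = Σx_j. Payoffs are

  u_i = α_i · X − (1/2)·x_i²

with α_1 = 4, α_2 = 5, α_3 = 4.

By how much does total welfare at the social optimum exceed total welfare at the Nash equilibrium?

113

Lab i's FOC: ∂u_i/∂x_i = α_i − x_i = 0, so x_i* = α_i.
NE contributions = (4, 5, 4); X = 13.
W^NE = (Σα)·X − ½Σα_i² = 13² − ½·57 = 140.5.
Planner sets x_i = Σα_j = 13 for every i, so X^SO = 3·13 = 39.
W^SO = (Σα)·X^SO − ½·3·(Σα)² = (3/2)·13² = 253.5.
Deadweight loss = W^SO − W^NE = 113.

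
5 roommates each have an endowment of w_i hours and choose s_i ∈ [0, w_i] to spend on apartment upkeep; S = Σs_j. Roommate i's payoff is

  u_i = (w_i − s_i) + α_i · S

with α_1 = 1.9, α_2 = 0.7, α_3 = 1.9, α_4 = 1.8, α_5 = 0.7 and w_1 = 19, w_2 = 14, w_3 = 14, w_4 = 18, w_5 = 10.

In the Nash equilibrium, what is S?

∂u_i/∂s_i = α_i − 1, so roommate i contributes w_i if α_i > 1, else 0.
α_i > 1 for i ∈ {1, 3, 4}; NE contributions (19, 0, 14, 18, 0), S = 51.

51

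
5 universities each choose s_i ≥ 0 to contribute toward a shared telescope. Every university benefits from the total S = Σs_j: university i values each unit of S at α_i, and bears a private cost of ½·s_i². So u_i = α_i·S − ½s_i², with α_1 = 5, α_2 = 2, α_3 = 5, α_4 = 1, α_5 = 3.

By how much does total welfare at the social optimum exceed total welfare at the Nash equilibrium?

416

University i's FOC: ∂u_i/∂s_i = α_i − s_i = 0, so s_i* = α_i.
NE contributions = (5, 2, 5, 1, 3); S = 16.
W^NE = (Σα)·S − ½Σα_i² = 16² − ½·64 = 224.
Planner sets s_i = Σα_j = 16 for every i, so S^SO = 5·16 = 80.
W^SO = (Σα)·S^SO − ½·5·(Σα)² = (5/2)·16² = 640.
Deadweight loss = W^SO − W^NE = 416.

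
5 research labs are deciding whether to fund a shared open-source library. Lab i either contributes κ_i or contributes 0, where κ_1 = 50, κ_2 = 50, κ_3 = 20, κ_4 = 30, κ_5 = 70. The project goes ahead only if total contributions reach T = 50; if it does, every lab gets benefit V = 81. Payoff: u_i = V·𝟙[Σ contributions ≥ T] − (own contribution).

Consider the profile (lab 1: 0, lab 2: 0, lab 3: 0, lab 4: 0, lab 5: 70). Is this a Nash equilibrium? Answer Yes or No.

Total = 70 ≥ 50: provided.
Lab 1 (pledges 0, payoff 81): pledging 50 → total 120, payoff 31. No gain.
Lab 2 (pledges 0, payoff 81): pledging 50 → total 120, payoff 31. No gain.
Lab 3 (pledges 0, payoff 81): pledging 20 → total 90, payoff 61. No gain.
Lab 4 (pledges 0, payoff 81): pledging 30 → total 100, payoff 51. No gain.
Lab 5 (pledges 70, payoff 11): dropping to 0 → total 0, payoff 0. No gain.

Yes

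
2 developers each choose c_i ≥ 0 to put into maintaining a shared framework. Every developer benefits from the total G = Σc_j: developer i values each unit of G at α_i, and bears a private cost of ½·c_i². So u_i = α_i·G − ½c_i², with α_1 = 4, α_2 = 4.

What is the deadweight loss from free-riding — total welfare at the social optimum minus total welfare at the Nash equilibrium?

16

Developer i's FOC: ∂u_i/∂c_i = α_i − c_i = 0, so c_i* = α_i.
NE contributions = (4, 4); G = 8.
W^NE = (Σα)·G − ½Σα_i² = 8² − ½·32 = 48.
Planner sets c_i = Σα_j = 8 for every i, so G^SO = 2·8 = 16.
W^SO = (Σα)·G^SO − ½·2·(Σα)² = (2/2)·8² = 64.
Deadweight loss = W^SO − W^NE = 16.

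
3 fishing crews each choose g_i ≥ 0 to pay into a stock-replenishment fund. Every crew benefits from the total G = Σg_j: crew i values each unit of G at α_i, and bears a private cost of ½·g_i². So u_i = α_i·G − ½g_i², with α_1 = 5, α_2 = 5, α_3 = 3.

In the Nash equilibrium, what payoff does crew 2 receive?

Crew i's FOC: ∂u_i/∂g_i = α_i − g_i = 0, so g_i* = α_i.
NE contributions = (5, 5, 3); G = 13.
u_2 = α_2·G − ½·(g_2)² = 5·13 − ½·5² = 52.5.

52.5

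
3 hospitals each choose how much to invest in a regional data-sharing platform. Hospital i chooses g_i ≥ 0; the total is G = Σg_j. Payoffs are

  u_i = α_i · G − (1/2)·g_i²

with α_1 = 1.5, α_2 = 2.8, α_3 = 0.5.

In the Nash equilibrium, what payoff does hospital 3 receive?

Hospital i's FOC: ∂u_i/∂g_i = α_i − g_i = 0, so g_i* = α_i.
NE contributions = (1.5, 2.8, 0.5); G = 4.8.
u_3 = α_3·G − ½·(g_3)² = 0.5·4.8 − ½·0.5² = 2.275.

2.275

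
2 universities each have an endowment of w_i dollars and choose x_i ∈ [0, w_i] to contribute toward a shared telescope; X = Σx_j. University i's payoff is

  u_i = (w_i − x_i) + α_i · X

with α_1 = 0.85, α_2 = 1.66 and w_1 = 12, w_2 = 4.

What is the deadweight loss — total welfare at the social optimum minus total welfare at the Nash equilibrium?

∂u_i/∂x_i = α_i − 1, so university i contributes w_i if α_i > 1, else 0.
α_i > 1 for i ∈ {2}; NE contributions (0, 4), X = 4.
W^NE = Σw_i − X^NE + (Σα_i)·X^NE = 16 + 1.51·4 = 22.04.
Planner: ∂(Σu_j)/∂x_i = Σα_j − 1 = 1.51 > 0, so everyone contributes w_i; X^SO = 16, W^SO = 16 + 1.51·16 = 40.16.
Deadweight loss = 18.12.

18.12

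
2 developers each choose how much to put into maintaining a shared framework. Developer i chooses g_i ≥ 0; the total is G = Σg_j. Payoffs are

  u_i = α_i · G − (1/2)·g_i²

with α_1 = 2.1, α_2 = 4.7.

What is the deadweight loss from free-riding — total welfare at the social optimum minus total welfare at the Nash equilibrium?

Developer i's FOC: ∂u_i/∂g_i = α_i − g_i = 0, so g_i* = α_i.
NE contributions = (2.1, 4.7); G = 6.8.
W^NE = (Σα)·G − ½Σα_i² = 6.8² − ½·26.5 = 32.99.
Planner sets g_i = Σα_j = 6.8 for every i, so G^SO = 2·6.8 = 13.6.
W^SO = (Σα)·G^SO − ½·2·(Σα)² = (2/2)·6.8² = 46.24.
Deadweight loss = W^SO − W^NE = 13.25.

13.25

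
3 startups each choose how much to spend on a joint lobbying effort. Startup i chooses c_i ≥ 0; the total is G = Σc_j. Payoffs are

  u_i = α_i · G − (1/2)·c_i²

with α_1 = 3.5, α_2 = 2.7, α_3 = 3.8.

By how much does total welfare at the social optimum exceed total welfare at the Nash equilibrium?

Startup i's FOC: ∂u_i/∂c_i = α_i − c_i = 0, so c_i* = α_i.
NE contributions = (3.5, 2.7, 3.8); G = 10.
W^NE = (Σα)·G − ½Σα_i² = 10² − ½·33.98 = 83.01.
Planner sets c_i = Σα_j = 10 for every i, so G^SO = 3·10 = 30.
W^SO = (Σα)·G^SO − ½·3·(Σα)² = (3/2)·10² = 150.
Deadweight loss = W^SO − W^NE = 66.99.

66.99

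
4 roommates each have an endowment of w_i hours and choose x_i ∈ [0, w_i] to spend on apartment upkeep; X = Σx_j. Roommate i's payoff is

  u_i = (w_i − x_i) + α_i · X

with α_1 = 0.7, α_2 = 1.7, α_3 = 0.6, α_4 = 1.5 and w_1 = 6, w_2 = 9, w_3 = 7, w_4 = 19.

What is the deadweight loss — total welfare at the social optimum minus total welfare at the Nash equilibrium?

∂u_i/∂x_i = α_i − 1, so roommate i contributes w_i if α_i > 1, else 0.
α_i > 1 for i ∈ {2, 4}; NE contributions (0, 9, 0, 19), X = 28.
W^NE = Σw_i − X^NE + (Σα_i)·X^NE = 41 + 3.5·28 = 139.
Planner: ∂(Σu_j)/∂x_i = Σα_j − 1 = 3.5 > 0, so everyone contributes w_i; X^SO = 41, W^SO = 41 + 3.5·41 = 184.5.
Deadweight loss = 45.5.

45.5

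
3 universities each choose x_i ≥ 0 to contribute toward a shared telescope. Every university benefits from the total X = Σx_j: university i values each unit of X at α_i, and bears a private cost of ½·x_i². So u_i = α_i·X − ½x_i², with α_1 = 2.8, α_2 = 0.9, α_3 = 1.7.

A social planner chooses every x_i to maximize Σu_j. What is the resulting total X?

Planner FOC: ∂(Σu_j)/∂x_i = (Σα_j) − x_i = 0, so x_i^SO = Σα_j = 5.4 for every i; X^SO = 16.2.

16.2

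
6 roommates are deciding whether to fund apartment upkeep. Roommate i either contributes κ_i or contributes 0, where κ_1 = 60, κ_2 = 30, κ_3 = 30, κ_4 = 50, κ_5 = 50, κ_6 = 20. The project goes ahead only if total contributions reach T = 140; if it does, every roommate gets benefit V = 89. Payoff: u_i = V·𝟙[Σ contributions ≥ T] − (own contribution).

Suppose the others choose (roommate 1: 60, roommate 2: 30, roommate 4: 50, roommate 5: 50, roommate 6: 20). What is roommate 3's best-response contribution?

Others' total = 210 ≥ 140; contributing adds cost 30 for no extra benefit.
Best response: 0.

0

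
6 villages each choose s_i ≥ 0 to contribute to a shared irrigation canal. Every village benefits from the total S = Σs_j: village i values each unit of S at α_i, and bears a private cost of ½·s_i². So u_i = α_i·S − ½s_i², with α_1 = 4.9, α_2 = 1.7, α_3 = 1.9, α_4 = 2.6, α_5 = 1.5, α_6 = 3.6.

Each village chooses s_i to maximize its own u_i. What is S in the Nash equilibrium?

16.2

Village i's FOC: ∂u_i/∂s_i = α_i − s_i = 0, so s_i* = α_i.
NE contributions = (4.9, 1.7, 1.9, 2.6, 1.5, 3.6); S = 16.2.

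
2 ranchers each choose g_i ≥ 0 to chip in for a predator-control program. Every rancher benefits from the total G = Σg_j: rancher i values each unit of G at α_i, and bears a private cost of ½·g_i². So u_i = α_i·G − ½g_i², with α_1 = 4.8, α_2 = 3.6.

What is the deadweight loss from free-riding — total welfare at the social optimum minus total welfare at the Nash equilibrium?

18

Rancher i's FOC: ∂u_i/∂g_i = α_i − g_i = 0, so g_i* = α_i.
NE contributions = (4.8, 3.6); G = 8.4.
W^NE = (Σα)·G − ½Σα_i² = 8.4² − ½·36 = 52.56.
Planner sets g_i = Σα_j = 8.4 for every i, so G^SO = 2·8.4 = 16.8.
W^SO = (Σα)·G^SO − ½·2·(Σα)² = (2/2)·8.4² = 70.56.
Deadweight loss = W^SO − W^NE = 18.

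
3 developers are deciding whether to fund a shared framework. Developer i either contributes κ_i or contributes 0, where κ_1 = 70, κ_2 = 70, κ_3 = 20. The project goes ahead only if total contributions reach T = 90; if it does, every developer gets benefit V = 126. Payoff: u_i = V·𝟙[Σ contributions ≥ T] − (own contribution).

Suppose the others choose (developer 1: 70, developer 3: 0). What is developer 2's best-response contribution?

Others' total = 70. Contributing 70 brings total to 140 ≥ 90: gain V − κ_2 = 56.
Best response: 70.

70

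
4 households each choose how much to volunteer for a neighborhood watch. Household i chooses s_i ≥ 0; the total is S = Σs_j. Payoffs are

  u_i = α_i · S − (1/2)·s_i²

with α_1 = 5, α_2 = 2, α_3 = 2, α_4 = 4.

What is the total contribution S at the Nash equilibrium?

13

Household i's FOC: ∂u_i/∂s_i = α_i − s_i = 0, so s_i* = α_i.
NE contributions = (5, 2, 2, 4); S = 13.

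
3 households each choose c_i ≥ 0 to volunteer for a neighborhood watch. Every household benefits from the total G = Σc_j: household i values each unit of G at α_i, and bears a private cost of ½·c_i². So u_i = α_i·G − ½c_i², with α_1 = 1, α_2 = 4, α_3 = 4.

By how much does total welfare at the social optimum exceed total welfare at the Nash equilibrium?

57

Household i's FOC: ∂u_i/∂c_i = α_i − c_i = 0, so c_i* = α_i.
NE contributions = (1, 4, 4); G = 9.
W^NE = (Σα)·G − ½Σα_i² = 9² − ½·33 = 64.5.
Planner sets c_i = Σα_j = 9 for every i, so G^SO = 3·9 = 27.
W^SO = (Σα)·G^SO − ½·3·(Σα)² = (3/2)·9² = 121.5.
Deadweight loss = W^SO − W^NE = 57.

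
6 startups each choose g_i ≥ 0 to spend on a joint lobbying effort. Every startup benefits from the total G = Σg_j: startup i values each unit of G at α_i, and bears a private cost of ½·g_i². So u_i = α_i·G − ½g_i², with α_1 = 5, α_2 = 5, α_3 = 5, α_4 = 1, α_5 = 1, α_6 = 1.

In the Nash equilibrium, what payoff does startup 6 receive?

Startup i's FOC: ∂u_i/∂g_i = α_i − g_i = 0, so g_i* = α_i.
NE contributions = (5, 5, 5, 1, 1, 1); G = 18.
u_6 = α_6·G − ½·(g_6)² = 1·18 − ½·1² = 17.5.

17.5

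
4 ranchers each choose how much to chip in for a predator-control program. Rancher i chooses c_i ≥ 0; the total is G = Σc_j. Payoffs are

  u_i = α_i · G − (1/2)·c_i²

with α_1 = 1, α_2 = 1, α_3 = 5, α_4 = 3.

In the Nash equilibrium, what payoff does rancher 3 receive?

Rancher i's FOC: ∂u_i/∂c_i = α_i − c_i = 0, so c_i* = α_i.
NE contributions = (1, 1, 5, 3); G = 10.
u_3 = α_3·G − ½·(c_3)² = 5·10 − ½·5² = 37.5.

37.5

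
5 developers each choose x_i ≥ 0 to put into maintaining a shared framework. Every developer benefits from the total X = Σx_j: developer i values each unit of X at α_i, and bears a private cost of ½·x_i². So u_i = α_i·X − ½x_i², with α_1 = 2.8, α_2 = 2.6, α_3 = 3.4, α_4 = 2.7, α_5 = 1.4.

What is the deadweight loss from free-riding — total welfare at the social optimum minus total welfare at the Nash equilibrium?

267.32

Developer i's FOC: ∂u_i/∂x_i = α_i − x_i = 0, so x_i* = α_i.
NE contributions = (2.8, 2.6, 3.4, 2.7, 1.4); X = 12.9.
W^NE = (Σα)·X − ½Σα_i² = 12.9² − ½·35.41 = 148.705.
Planner sets x_i = Σα_j = 12.9 for every i, so X^SO = 5·12.9 = 64.5.
W^SO = (Σα)·X^SO − ½·5·(Σα)² = (5/2)·12.9² = 416.025.
Deadweight loss = W^SO − W^NE = 267.32.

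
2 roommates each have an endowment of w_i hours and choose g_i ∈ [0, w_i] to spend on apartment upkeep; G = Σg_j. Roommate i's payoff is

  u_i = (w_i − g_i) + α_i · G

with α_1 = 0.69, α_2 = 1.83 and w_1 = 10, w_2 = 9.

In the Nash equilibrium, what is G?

∂u_i/∂g_i = α_i − 1, so roommate i contributes w_i if α_i > 1, else 0.
α_i > 1 for i ∈ {2}; NE contributions (0, 9), G = 9.

9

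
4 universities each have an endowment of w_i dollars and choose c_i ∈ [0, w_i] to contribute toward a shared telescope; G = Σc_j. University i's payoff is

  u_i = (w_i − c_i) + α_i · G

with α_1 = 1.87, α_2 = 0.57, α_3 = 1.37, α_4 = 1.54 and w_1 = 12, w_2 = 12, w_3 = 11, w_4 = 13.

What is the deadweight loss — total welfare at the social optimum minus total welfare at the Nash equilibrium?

∂u_i/∂c_i = α_i − 1, so university i contributes w_i if α_i > 1, else 0.
α_i > 1 for i ∈ {1, 3, 4}; NE contributions (12, 0, 11, 13), G = 36.
W^NE = Σw_i − G^NE + (Σα_i)·G^NE = 48 + 4.35·36 = 204.6.
Planner: ∂(Σu_j)/∂c_i = Σα_j − 1 = 4.35 > 0, so everyone contributes w_i; G^SO = 48, W^SO = 48 + 4.35·48 = 256.8.
Deadweight loss = 52.2.

52.2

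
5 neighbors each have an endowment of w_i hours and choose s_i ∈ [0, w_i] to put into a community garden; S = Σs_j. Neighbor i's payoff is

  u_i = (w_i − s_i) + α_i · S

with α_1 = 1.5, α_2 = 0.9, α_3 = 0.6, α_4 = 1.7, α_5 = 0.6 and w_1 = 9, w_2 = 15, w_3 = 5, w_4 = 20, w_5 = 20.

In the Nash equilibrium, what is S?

∂u_i/∂s_i = α_i − 1, so neighbor i contributes w_i if α_i > 1, else 0.
α_i > 1 for i ∈ {1, 4}; NE contributions (9, 0, 0, 20, 0), S = 29.

29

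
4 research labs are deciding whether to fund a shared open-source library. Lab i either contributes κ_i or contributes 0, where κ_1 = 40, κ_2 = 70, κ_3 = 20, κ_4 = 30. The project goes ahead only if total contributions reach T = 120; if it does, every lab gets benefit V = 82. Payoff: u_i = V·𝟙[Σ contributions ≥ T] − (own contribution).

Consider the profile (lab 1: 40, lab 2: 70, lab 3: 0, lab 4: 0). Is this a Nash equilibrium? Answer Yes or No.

Total = 110 < 120: not provided.
Lab 1 (pledges 40, payoff -40): dropping to 0 → total 70, payoff 0. Profitable deviation.

No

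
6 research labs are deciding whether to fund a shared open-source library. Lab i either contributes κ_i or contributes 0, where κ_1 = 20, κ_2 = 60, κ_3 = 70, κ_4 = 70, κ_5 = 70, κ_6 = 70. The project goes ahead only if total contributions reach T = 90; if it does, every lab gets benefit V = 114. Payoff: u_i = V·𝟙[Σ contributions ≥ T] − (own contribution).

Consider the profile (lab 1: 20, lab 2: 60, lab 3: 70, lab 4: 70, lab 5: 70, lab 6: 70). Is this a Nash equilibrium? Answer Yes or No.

No

Total = 360 ≥ 90: provided.
Lab 1 (pledges 20, payoff 94): dropping to 0 → total 340, payoff 114. Profitable deviation.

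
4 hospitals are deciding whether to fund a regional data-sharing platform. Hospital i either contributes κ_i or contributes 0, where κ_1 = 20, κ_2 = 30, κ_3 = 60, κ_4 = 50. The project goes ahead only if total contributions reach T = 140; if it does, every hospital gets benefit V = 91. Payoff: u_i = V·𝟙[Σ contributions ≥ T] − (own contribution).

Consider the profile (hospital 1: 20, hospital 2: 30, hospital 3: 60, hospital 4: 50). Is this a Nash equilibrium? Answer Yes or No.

Total = 160 ≥ 140: provided.
Hospital 1 (pledges 20, payoff 71): dropping to 0 → total 140, payoff 91. Profitable deviation.

No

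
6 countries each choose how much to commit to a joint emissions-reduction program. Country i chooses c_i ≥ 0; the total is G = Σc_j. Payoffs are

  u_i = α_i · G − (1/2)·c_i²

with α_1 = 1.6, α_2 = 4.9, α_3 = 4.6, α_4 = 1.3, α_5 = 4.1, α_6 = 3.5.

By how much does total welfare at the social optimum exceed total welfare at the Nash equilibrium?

Country i's FOC: ∂u_i/∂c_i = α_i − c_i = 0, so c_i* = α_i.
NE contributions = (1.6, 4.9, 4.6, 1.3, 4.1, 3.5); G = 20.
W^NE = (Σα)·G − ½Σα_i² = 20² − ½·78.48 = 360.76.
Planner sets c_i = Σα_j = 20 for every i, so G^SO = 6·20 = 120.
W^SO = (Σα)·G^SO − ½·6·(Σα)² = (6/2)·20² = 1200.
Deadweight loss = W^SO − W^NE = 839.24.

839.24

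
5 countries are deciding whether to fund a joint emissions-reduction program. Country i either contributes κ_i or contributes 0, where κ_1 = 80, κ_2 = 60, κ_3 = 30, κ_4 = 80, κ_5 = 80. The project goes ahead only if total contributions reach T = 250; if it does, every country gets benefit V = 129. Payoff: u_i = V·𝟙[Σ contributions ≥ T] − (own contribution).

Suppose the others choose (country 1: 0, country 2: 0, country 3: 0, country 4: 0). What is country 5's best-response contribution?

Others' total = 0. Even contributing 80 gives 80 < 250: no benefit either way.
Best response: 0.

0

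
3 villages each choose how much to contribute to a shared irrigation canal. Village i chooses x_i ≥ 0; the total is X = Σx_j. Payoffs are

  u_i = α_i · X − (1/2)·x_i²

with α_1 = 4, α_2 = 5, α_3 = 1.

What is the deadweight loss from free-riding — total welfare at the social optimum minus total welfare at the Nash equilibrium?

Village i's FOC: ∂u_i/∂x_i = α_i − x_i = 0, so x_i* = α_i.
NE contributions = (4, 5, 1); X = 10.
W^NE = (Σα)·X − ½Σα_i² = 10² − ½·42 = 79.
Planner sets x_i = Σα_j = 10 for every i, so X^SO = 3·10 = 30.
W^SO = (Σα)·X^SO − ½·3·(Σα)² = (3/2)·10² = 150.
Deadweight loss = W^SO − W^NE = 71.

71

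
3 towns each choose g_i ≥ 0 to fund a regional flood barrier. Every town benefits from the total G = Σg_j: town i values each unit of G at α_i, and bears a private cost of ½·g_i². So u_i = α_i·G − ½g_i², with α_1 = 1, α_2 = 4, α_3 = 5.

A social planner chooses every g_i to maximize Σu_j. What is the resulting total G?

Planner FOC: ∂(Σu_j)/∂g_i = (Σα_j) − g_i = 0, so g_i^SO = Σα_j = 10 for every i; G^SO = 30.

30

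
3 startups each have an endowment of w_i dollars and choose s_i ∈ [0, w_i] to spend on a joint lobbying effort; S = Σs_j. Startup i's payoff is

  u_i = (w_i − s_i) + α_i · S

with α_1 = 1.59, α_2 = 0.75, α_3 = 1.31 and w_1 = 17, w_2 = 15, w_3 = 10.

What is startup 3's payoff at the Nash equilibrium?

∂u_i/∂s_i = α_i − 1, so startup i contributes w_i if α_i > 1, else 0.
α_i > 1 for i ∈ {1, 3}; NE contributions (17, 0, 10), S = 27.
u_3 = (10 − 10) + 1.31·27 = 35.37.

35.37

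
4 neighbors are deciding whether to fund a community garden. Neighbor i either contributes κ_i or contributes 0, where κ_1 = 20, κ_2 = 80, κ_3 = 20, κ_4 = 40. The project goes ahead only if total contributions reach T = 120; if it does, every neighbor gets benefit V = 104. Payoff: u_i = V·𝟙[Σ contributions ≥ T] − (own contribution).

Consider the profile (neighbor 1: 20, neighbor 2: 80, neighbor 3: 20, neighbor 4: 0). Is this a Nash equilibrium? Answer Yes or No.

Yes

Total = 120 ≥ 120: provided.
Neighbor 1 (pledges 20, payoff 84): dropping to 0 → total 100, payoff 0. No gain.
Neighbor 2 (pledges 80, payoff 24): dropping to 0 → total 40, payoff 0. No gain.
Neighbor 3 (pledges 20, payoff 84): dropping to 0 → total 100, payoff 0. No gain.
Neighbor 4 (pledges 0, payoff 104): pledging 40 → total 160, payoff 64. No gain.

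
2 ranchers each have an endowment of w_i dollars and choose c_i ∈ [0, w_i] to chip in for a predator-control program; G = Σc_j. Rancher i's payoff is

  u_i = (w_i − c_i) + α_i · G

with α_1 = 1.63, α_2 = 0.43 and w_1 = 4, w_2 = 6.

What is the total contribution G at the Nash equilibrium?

4

∂u_i/∂c_i = α_i − 1, so rancher i contributes w_i if α_i > 1, else 0.
α_i > 1 for i ∈ {1}; NE contributions (4, 0), G = 4.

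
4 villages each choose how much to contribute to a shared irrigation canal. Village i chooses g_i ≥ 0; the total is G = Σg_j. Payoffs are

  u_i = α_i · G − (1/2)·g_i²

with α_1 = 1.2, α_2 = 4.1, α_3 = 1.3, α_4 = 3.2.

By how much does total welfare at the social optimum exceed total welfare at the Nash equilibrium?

Village i's FOC: ∂u_i/∂g_i = α_i − g_i = 0, so g_i* = α_i.
NE contributions = (1.2, 4.1, 1.3, 3.2); G = 9.8.
W^NE = (Σα)·G − ½Σα_i² = 9.8² − ½·30.18 = 80.95.
Planner sets g_i = Σα_j = 9.8 for every i, so G^SO = 4·9.8 = 39.2.
W^SO = (Σα)·G^SO − ½·4·(Σα)² = (4/2)·9.8² = 192.08.
Deadweight loss = W^SO − W^NE = 111.13.

111.13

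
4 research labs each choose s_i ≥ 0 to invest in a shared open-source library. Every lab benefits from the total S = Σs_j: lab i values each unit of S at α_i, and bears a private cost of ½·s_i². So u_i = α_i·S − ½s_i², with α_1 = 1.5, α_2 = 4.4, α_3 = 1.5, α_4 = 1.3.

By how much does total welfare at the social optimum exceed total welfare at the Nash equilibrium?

Lab i's FOC: ∂u_i/∂s_i = α_i − s_i = 0, so s_i* = α_i.
NE contributions = (1.5, 4.4, 1.5, 1.3); S = 8.7.
W^NE = (Σα)·S − ½Σα_i² = 8.7² − ½·25.55 = 62.915.
Planner sets s_i = Σα_j = 8.7 for every i, so S^SO = 4·8.7 = 34.8.
W^SO = (Σα)·S^SO − ½·4·(Σα)² = (4/2)·8.7² = 151.38.
Deadweight loss = W^SO − W^NE = 88.465.

88.465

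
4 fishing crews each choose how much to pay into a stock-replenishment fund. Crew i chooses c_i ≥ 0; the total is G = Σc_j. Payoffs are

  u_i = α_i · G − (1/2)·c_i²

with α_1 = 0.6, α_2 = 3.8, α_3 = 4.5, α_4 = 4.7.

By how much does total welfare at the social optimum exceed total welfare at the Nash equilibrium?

Crew i's FOC: ∂u_i/∂c_i = α_i − c_i = 0, so c_i* = α_i.
NE contributions = (0.6, 3.8, 4.5, 4.7); G = 13.6.
W^NE = (Σα)·G − ½Σα_i² = 13.6² − ½·57.14 = 156.39.
Planner sets c_i = Σα_j = 13.6 for every i, so G^SO = 4·13.6 = 54.4.
W^SO = (Σα)·G^SO − ½·4·(Σα)² = (4/2)·13.6² = 369.92.
Deadweight loss = W^SO − W^NE = 213.53.

213.53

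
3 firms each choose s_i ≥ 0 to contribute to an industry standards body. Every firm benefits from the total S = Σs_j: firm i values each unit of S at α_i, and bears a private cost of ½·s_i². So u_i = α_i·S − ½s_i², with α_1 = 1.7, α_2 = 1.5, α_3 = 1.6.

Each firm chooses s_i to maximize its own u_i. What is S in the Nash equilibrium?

Firm i's FOC: ∂u_i/∂s_i = α_i − s_i = 0, so s_i* = α_i.
NE contributions = (1.7, 1.5, 1.6); S = 4.8.

4.8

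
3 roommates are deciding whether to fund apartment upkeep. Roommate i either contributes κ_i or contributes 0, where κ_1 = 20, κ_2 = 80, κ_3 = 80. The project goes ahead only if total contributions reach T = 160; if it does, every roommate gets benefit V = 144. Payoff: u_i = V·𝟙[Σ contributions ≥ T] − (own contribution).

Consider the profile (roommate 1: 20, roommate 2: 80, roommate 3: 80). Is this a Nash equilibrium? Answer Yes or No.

No

Total = 180 ≥ 160: provided.
Roommate 1 (pledges 20, payoff 124): dropping to 0 → total 160, payoff 144. Profitable deviation.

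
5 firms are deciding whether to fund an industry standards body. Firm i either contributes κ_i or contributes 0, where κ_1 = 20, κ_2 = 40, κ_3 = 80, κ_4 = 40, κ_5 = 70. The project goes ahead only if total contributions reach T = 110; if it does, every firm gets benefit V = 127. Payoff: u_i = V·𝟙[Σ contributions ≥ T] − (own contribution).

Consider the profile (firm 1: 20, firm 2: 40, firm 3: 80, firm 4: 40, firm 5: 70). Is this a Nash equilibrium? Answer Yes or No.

No

Total = 250 ≥ 110: provided.
Firm 1 (pledges 20, payoff 107): dropping to 0 → total 230, payoff 127. Profitable deviation.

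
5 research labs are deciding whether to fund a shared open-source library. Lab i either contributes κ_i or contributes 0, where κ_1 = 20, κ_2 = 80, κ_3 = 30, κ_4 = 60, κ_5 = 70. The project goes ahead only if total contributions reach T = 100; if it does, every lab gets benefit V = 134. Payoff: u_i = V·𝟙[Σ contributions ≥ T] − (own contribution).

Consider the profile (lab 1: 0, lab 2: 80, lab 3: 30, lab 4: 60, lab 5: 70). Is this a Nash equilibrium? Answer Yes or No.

No

Total = 240 ≥ 100: provided.
Lab 1 (pledges 0, payoff 134): pledging 20 → total 260, payoff 114. No gain.
Lab 2 (pledges 80, payoff 54): dropping to 0 → total 160, payoff 134. Profitable deviation.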